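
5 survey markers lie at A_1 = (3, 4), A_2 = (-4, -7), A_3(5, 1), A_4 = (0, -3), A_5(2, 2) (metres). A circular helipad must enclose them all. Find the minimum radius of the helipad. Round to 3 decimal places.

6.519

A smallest enclosing disk is always determined by at most three of the input points on its boundary.
The farthest pair is A_1–A_2 with squared distance 170. The circle on this segment as diameter has centre (-0.5, -1.5) and r² = 170/4 = 42.5.
Check A_3: distance² to centre = 36.5 ≤ 42.5, so it lies inside.
All remaining points lie in this disk, and no smaller disk contains both endpoints, so this is the minimum enclosing circle.
r = √(42.5) ≈ 6.519.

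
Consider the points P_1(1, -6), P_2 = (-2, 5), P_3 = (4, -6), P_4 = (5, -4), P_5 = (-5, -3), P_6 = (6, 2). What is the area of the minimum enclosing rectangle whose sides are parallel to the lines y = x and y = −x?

136

In coordinates u = x + y, v = x − y the rectangle is axis-aligned; the map (x,y)→(u,v) scales areas by 2.
u-values: -5, 3, -2, 1, -8, 8; range = 8 − (-8) = 16.
v-values: 7, -7, 10, 9, -2, 4; range = 10 − (-7) = 17.
Area = (16 × 17) / 2 = 136.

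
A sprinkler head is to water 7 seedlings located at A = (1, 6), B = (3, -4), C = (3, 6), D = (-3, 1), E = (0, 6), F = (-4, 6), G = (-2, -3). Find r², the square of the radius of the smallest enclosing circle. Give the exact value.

A smallest enclosing disk is always determined by at most three of the input points on its boundary.
The farthest pair is B–F with squared distance 149. The circle on this segment as diameter has centre (-0.5, 1) and r² = 149/4 = 37.25.
Check A: distance² to centre = 27.25 ≤ 37.25, so it lies inside.
All remaining points lie in this disk, and no smaller disk contains both endpoints, so this is the minimum enclosing circle.

37.25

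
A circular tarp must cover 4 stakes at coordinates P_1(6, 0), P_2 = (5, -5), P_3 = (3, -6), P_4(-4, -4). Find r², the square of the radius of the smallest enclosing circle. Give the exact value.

29

By Welzl's lemma the MEC is supported by two points (diametrically opposite) or three points (on a circumcircle).
The farthest pair is P_1–P_4 with squared distance 116. The circle on this segment as diameter has centre (1, -2) and r² = 116/4 = 29.
Check P_2: distance² to centre = 25 ≤ 29, so it lies inside.
All remaining points lie in this disk, and no smaller disk contains both endpoints, so this is the minimum enclosing circle.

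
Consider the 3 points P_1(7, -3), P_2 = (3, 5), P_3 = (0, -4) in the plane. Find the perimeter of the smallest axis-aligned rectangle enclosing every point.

Width = max x − min x = 7 − 0 = 7.
Height = max y − min y = 5 − (-4) = 9.
Perimeter = 2(7 + 9) = 32.

32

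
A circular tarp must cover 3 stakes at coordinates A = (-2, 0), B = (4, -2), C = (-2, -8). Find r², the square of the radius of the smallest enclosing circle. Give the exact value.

Side lengths²: AB² = 40, AC² = 64, BC² = 72.
Since BC² = 72 < 64 + 40 = 104, the triangle is acute, so the smallest enclosing circle is the circumcircle.
Circumcentre = (0, -4), r² = 20.

20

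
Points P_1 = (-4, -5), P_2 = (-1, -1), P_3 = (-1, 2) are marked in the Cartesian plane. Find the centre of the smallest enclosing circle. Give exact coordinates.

Side lengths²: P_1P_2² = 25, P_1P_3² = 58, P_2P_3² = 9.
Since P_1P_3² = 58 ≥ 25 + 9 = 34, the angle opposite P_1P_3 is not acute, so the smallest enclosing circle has P_1P_3 as diameter.
Centre = midpoint of P_1P_3 = (-2.5, -1.5), r² = 58/4 = 14.5.
Centre = (-2.5, -1.5).

(-2.5, -1.5)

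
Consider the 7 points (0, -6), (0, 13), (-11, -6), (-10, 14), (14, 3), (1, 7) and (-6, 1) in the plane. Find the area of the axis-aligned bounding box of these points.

500

x ranges over [-11, 14], width 25.
y ranges over [-6, 14], height 20.
Area = 25 × 20 = 500.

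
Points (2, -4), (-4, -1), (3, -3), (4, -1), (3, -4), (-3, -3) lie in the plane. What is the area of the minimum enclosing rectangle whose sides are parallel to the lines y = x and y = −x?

In coordinates u = x + y, v = x − y the rectangle is axis-aligned; the map (x,y)→(u,v) scales areas by 2.
u-values: -2, -5, 0, 3, -1, -6; range = 3 − (-6) = 9.
v-values: 6, -3, 6, 5, 7, 0; range = 7 − (-3) = 10.
Area = (9 × 10) / 2 = 45.

45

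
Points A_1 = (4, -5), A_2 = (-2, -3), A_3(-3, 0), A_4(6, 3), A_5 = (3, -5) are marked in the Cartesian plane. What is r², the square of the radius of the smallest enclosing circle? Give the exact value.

The minimum enclosing circle is determined by three boundary points: A_1, A_3, A_4.
Their circumcentre is (23/11, -3/11) with r² = 3145/121.
The farthest remaining point A_2 is at distance² 2925/121 ≤ 3145/121.

3145/121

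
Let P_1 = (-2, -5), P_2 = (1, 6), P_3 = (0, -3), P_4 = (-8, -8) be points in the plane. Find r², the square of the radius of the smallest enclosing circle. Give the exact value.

By Welzl's lemma the MEC is supported by two points (diametrically opposite) or three points (on a circumcircle).
The farthest pair is P_2–P_4 with squared distance 277. The circle on this segment as diameter has centre (-3.5, -1) and r² = 277/4 = 69.25.
Check P_1: distance² to centre = 18.25 ≤ 69.25, so it lies inside.
All remaining points lie in this disk, and no smaller disk contains both endpoints, so this is the minimum enclosing circle.

69.25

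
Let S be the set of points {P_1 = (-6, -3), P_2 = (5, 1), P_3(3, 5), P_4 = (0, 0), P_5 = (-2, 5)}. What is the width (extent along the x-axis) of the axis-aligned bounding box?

11

max x = 5, min x = -6, so width = 11.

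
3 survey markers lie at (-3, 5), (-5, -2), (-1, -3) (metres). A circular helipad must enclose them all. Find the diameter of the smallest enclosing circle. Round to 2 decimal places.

8.25

Call the three points A, B, C in the order given.
Side lengths²: AB² = 53, AC² = 68, BC² = 17.
Since AC² = 68 < 53 + 17 = 70, the triangle is acute, so the smallest enclosing circle is the circumcircle.
Circumcentre = (-32/15, 29/30), r² = 15317/900.
Diameter = 2r = 2√(15317/900) ≈ 8.25.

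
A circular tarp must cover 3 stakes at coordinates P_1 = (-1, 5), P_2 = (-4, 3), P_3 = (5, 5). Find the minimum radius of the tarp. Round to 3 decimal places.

4.610

Side lengths²: P_1P_2² = 13, P_1P_3² = 36, P_2P_3² = 85.
Since P_2P_3² = 85 ≥ 36 + 13 = 49, the angle opposite P_2P_3 is not acute, so the smallest enclosing circle has P_2P_3 as diameter.
Centre = midpoint of P_2P_3 = (0.5, 4), r² = 85/4 = 21.25.
r = √(21.25) ≈ 4.610.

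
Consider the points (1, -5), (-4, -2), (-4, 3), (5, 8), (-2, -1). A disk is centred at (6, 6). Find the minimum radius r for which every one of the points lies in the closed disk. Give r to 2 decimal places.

The required radius is the distance from (6, 6) to the farthest point.
Squared distances: 146, 164, 109, 5, 113.
Maximum is 164, attained at (-4, -2).
r = √164 ≈ 12.81.

12.81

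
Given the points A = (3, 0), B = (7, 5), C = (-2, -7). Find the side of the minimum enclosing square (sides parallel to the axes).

The bounding box has width 9 and height 12.
An axis-aligned square enclosing the set must have side ≥ max(width, height).
So the minimum side is max(9, 12) = 12.

12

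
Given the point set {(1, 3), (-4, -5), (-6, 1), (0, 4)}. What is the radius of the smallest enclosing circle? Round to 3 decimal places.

4.924

The minimum enclosing circle of a finite set is fixed by two of the points (as a diameter) or three (as a circumcircle).
The farthest pair is (-4, -5)–(0, 4) with squared distance 97. The circle on this segment as diameter has centre (-2, -0.5) and r² = 97/4 = 24.25.
Check (1, 3): distance² to centre = 21.25 ≤ 24.25, so it lies inside.
All remaining points lie in this disk, and no smaller disk contains both endpoints, so this is the minimum enclosing circle.
r = √(24.25) ≈ 4.924.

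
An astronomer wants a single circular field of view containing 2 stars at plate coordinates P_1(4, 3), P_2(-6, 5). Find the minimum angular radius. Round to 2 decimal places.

5.10

The smallest circle enclosing two points has them as diameter endpoints.
Centre = midpoint = (-1, 4); r² = |P_1P_2|²/4 = 104/4 = 26.
r = √26 ≈ 5.10.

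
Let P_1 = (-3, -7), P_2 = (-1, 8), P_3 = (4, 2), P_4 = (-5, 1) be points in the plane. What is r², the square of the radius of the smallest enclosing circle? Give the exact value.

By Welzl's lemma the MEC is supported by two points (diametrically opposite) or three points (on a circumcircle).
The farthest pair is P_1–P_2 with squared distance 229. The circle on this segment as diameter has centre (-2, 0.5) and r² = 229/4 = 57.25.
Check P_3: distance² to centre = 38.25 ≤ 57.25, so it lies inside.
All remaining points lie in this disk, and no smaller disk contains both endpoints, so this is the minimum enclosing circle.

57.25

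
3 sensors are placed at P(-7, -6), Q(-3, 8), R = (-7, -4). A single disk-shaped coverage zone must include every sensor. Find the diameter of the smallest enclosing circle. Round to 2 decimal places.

14.56

Side lengths²: PQ² = 212, PR² = 4, QR² = 160.
Since PQ² = 212 ≥ 160 + 4 = 164, the angle opposite PQ is not acute, so the smallest enclosing circle has PQ as diameter.
Centre = midpoint of PQ = (-5, 1), r² = 212/4 = 53.
Diameter = 2r = 2√53 ≈ 14.56.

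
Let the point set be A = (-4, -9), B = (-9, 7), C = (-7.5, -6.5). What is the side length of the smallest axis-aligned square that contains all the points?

16

The bounding box has width 5 and height 16.
An axis-aligned square enclosing the set must have side ≥ max(width, height).
So the minimum side is max(5, 16) = 16.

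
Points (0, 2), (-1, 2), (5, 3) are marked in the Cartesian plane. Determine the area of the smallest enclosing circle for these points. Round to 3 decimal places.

Call the three points A, B, C in the order given.
Side lengths²: AB² = 1, AC² = 26, BC² = 37.
Since BC² = 37 ≥ 26 + 1 = 27, the angle opposite BC is not acute, so the smallest enclosing circle has BC as diameter.
Centre = midpoint of BC = (2, 2.5), r² = 37/4 = 9.25.
Area = π·r² = π·9.25 ≈ 29.060.

29.060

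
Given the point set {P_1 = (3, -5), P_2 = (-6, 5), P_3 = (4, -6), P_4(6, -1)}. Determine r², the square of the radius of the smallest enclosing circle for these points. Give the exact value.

The farthest pair is P_2–P_3 with squared distance 221. The circle on this segment as diameter has centre (-1, -0.5) and r² = 221/4 = 55.25.
Check P_1: distance² to centre = 36.25 ≤ 55.25, so it lies inside.
All remaining points lie in this disk, and no smaller disk contains both endpoints, so this is the minimum enclosing circle.

55.25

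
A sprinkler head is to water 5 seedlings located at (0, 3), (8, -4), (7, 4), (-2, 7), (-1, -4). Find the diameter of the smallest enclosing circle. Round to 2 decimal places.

14.87

The minimum enclosing circle of a finite set is fixed by two of the points (as a diameter) or three (as a circumcircle).
The farthest pair is (8, -4)–(-2, 7) with squared distance 221. The circle on this segment as diameter has centre (3, 1.5) and r² = 221/4 = 55.25.
Check (0, 3): distance² to centre = 11.25 ≤ 55.25, so it lies inside.
All remaining points lie in this disk, and no smaller disk contains both endpoints, so this is the minimum enclosing circle.
Diameter = 2r = 2√(55.25) ≈ 14.87.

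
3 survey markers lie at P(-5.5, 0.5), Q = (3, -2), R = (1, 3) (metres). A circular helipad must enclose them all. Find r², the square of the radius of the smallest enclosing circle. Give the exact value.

Side lengths²: PQ² = 78.5, PR² = 48.5, QR² = 29.
Since PQ² = 78.5 ≥ 48.5 + 29 = 77.5, the angle opposite PQ is not acute, so the smallest enclosing circle has PQ as diameter.
Centre = midpoint of PQ = (-1.25, -0.75), r² = 78.5/4 = 19.625.

19.625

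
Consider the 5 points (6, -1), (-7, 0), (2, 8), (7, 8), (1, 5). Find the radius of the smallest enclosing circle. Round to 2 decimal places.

8.06

The farthest pair is (-7, 0)–(7, 8) with squared distance 260. The circle on this segment as diameter has centre (0, 4) and r² = 260/4 = 65.
Check (6, -1): distance² to centre = 61 ≤ 65, so it lies inside.
All remaining points lie in this disk, and no smaller disk contains both endpoints, so this is the minimum enclosing circle.
r = √65 ≈ 8.06.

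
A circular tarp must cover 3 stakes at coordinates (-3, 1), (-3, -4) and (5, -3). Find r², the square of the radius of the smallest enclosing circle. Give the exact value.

20.3125

Call the three points A, B, C in the order given.
Side lengths²: AB² = 25, AC² = 80, BC² = 65.
Since AC² = 80 < 65 + 25 = 90, the triangle is acute, so the smallest enclosing circle is the circumcircle.
Circumcentre = (0.75, -1.5), r² = 20.3125.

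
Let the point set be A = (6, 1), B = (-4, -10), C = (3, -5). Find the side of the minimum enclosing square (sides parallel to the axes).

11

The bounding box has width 10 and height 11.
An axis-aligned square enclosing the set must have side ≥ max(width, height).
So the minimum side is max(10, 11) = 11.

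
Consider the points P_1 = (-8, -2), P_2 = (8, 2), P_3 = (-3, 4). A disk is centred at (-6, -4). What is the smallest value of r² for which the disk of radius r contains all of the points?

232

The required radius is the distance from (-6, -4) to the farthest point.
Squared distances: 8, 232, 73.
Maximum is 232, attained at P_2.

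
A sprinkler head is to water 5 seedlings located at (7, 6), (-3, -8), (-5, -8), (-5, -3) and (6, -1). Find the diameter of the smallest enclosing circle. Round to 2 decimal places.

18.44

The minimum enclosing circle of a finite set is fixed by two of the points (as a diameter) or three (as a circumcircle).
The farthest pair is (7, 6)–(-5, -8) with squared distance 340. The circle on this segment as diameter has centre (1, -1) and r² = 340/4 = 85.
Check (-3, -8): distance² to centre = 65 ≤ 85, so it lies inside.
All remaining points lie in this disk, and no smaller disk contains both endpoints, so this is the minimum enclosing circle.
Diameter = 2r = 2√85 ≈ 18.44.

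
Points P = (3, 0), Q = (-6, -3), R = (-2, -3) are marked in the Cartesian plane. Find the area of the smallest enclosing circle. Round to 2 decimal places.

Side lengths²: PQ² = 90, PR² = 34, QR² = 16.
Since PQ² = 90 ≥ 34 + 16 = 50, the angle opposite PQ is not acute, so the smallest enclosing circle has PQ as diameter.
Centre = midpoint of PQ = (-1.5, -1.5), r² = 90/4 = 22.5.
Area = π·r² = π·22.5 ≈ 70.69.

70.69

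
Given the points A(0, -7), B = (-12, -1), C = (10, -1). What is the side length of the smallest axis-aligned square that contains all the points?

22

The bounding box has width 22 and height 6.
An axis-aligned square enclosing the set must have side ≥ max(width, height).
So the minimum side is max(22, 6) = 22.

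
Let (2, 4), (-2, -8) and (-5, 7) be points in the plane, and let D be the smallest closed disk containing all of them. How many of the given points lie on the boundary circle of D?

Call the three points A, B, C in the order given.
Side lengths²: AB² = 160, AC² = 58, BC² = 234.
Since BC² = 234 ≥ 160 + 58 = 218, the angle opposite BC is not acute, so the smallest enclosing circle has BC as diameter.
Centre = midpoint of BC = (-3.5, -0.5), r² = 234/4 = 58.5.
The points at distance exactly r from the centre are (-2, -8), (-5, 7) — 2 points.

2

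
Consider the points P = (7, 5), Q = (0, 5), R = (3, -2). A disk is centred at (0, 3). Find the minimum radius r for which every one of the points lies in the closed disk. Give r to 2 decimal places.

7.28

The required radius is the distance from (0, 3) to the farthest point.
Squared distances: 53, 4, 34.
Maximum is 53, attained at P.
r = √53 ≈ 7.28.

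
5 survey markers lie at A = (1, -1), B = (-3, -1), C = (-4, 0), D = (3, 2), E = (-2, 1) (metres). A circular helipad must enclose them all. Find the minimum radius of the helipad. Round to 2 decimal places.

3.64

The minimum enclosing circle of a finite set is fixed by two of the points (as a diameter) or three (as a circumcircle).
The farthest pair is C–D with squared distance 53. The circle on this segment as diameter has centre (-0.5, 1) and r² = 53/4 = 13.25.
Check A: distance² to centre = 6.25 ≤ 13.25, so it lies inside.
All remaining points lie in this disk, and no smaller disk contains both endpoints, so this is the minimum enclosing circle.
r = √(13.25) ≈ 3.64.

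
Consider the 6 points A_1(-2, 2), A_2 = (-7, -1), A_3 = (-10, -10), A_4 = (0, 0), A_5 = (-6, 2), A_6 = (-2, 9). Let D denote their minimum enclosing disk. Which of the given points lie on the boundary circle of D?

The minimum enclosing circle of a finite set is fixed by two of the points (as a diameter) or three (as a circumcircle).
The farthest pair is A_3–A_6 with squared distance 425. The circle on this segment as diameter has centre (-6, -0.5) and r² = 425/4 = 106.25.
Check A_1: distance² to centre = 22.25 ≤ 106.25, so it lies inside.
All remaining points lie in this disk, and no smaller disk contains both endpoints, so this is the minimum enclosing circle.
The points at distance exactly r from the centre are A_3, A_6 — 2 points.

A_3, A_6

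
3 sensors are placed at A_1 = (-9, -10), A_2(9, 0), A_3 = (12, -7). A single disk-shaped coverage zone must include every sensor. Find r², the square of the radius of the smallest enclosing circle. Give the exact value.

38425/338

Side lengths²: A_1A_2² = 424, A_1A_3² = 450, A_2A_3² = 58.
Since A_1A_3² = 450 < 424 + 58 = 482, the triangle is acute, so the smallest enclosing circle is the circumcircle.
Circumcentre = (35/26, -193/26), r² = 38425/338.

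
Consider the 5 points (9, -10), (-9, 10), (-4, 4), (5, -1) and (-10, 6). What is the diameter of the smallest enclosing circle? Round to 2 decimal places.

26.91

By Welzl's lemma the MEC is supported by two points (diametrically opposite) or three points (on a circumcircle).
The farthest pair is (9, -10)–(-9, 10) with squared distance 724. The circle on this segment as diameter has centre (0, 0) and r² = 724/4 = 181.
Check (-4, 4): distance² to centre = 32 ≤ 181, so it lies inside.
All remaining points lie in this disk, and no smaller disk contains both endpoints, so this is the minimum enclosing circle.
Diameter = 2r = 2√181 ≈ 26.91.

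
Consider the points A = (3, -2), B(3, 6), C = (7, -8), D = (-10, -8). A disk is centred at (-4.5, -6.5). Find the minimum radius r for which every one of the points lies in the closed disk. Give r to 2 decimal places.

The required radius is the distance from (-4.5, -6.5) to the farthest point.
Squared distances: 76.5, 212.5, 134.5, 32.5.
Maximum is 212.5, attained at B.
r = √(212.5) ≈ 14.58.

14.58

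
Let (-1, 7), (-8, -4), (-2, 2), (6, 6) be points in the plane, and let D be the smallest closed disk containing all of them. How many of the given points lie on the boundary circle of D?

2

The farthest pair is (-8, -4)–(6, 6) with squared distance 296. The circle on this segment as diameter has centre (-1, 1) and r² = 296/4 = 74.
Check (-1, 7): distance² to centre = 36 ≤ 74, so it lies inside.
All remaining points lie in this disk, and no smaller disk contains both endpoints, so this is the minimum enclosing circle.
The points at distance exactly r from the centre are (-8, -4), (6, 6) — 2 points.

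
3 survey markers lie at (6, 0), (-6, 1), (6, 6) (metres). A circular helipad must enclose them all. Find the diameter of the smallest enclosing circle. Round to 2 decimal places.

Call the three points A, B, C in the order given.
Side lengths²: AB² = 145, AC² = 36, BC² = 169.
Since BC² = 169 < 145 + 36 = 181, the triangle is acute, so the smallest enclosing circle is the circumcircle.
Circumcentre = (5/24, 3), r² = 24505/576.
Diameter = 2r = 2√(24505/576) ≈ 13.05.

13.05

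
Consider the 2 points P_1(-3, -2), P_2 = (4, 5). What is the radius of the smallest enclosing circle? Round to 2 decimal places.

The smallest circle enclosing two points has them as diameter endpoints.
Centre = midpoint = (0.5, 1.5); r² = |P_1P_2|²/4 = 98/4 = 24.5.
r = √(24.5) ≈ 4.95.

4.95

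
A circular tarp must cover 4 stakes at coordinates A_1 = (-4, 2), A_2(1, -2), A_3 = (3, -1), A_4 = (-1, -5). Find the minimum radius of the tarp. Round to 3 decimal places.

The minimum enclosing circle of a finite set is fixed by two of the points (as a diameter) or three (as a circumcircle).
The minimum enclosing circle is determined by three boundary points: A_1, A_3, A_4.
Their circumcentre is (-1.1, -0.9) with r² = 16.82.
The farthest remaining point A_2 is at distance² 5.62 ≤ 16.82.
r = √(16.82) ≈ 4.101.

4.101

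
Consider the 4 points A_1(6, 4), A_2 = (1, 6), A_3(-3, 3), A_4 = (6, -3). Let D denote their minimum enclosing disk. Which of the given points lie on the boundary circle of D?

The minimum enclosing circle is determined by three boundary points: A_2, A_3, A_4.
Their circumcentre is (65/34, 21/34) with r² = 17225/578.
The farthest remaining point A_1 is at distance² 16273/578 ≤ 17225/578.
The points at distance exactly r from the centre are A_2, A_3, A_4 — 3 points.

A_2, A_3, A_4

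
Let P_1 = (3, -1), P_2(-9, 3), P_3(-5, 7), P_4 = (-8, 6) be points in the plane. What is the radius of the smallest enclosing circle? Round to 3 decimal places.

6.519

By Welzl's lemma the MEC is supported by two points (diametrically opposite) or three points (on a circumcircle).
The farthest pair is P_1–P_4 with squared distance 170. The circle on this segment as diameter has centre (-2.5, 2.5) and r² = 170/4 = 42.5.
Check P_2: distance² to centre = 42.5 ≤ 42.5, so it lies inside.
All remaining points lie in this disk, and no smaller disk contains both endpoints, so this is the minimum enclosing circle.
r = √(42.5) ≈ 6.519.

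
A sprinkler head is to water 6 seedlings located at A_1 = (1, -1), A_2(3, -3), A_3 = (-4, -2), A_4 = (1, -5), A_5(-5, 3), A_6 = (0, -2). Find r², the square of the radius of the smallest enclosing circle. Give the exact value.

By Welzl's lemma the MEC is supported by two points (diametrically opposite) or three points (on a circumcircle).
The minimum enclosing circle is determined by three boundary points: A_2, A_4, A_5.
Their circumcentre is (-10/7, -4/7) with r² = 1250/49.
The farthest remaining point A_3 is at distance² 424/49 ≤ 1250/49.

1250/49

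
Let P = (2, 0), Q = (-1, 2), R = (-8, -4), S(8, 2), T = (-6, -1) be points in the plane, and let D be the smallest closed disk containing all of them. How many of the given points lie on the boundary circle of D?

2

By Welzl's lemma the MEC is supported by two points (diametrically opposite) or three points (on a circumcircle).
The farthest pair is R–S with squared distance 292. The circle on this segment as diameter has centre (0, -1) and r² = 292/4 = 73.
Check P: distance² to centre = 5 ≤ 73, so it lies inside.
All remaining points lie in this disk, and no smaller disk contains both endpoints, so this is the minimum enclosing circle.
The points at distance exactly r from the centre are R, S — 2 points.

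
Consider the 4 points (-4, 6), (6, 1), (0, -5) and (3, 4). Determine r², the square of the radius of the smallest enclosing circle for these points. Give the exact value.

685/18

The minimum enclosing circle is determined by three boundary points: (-4, 6), (6, 1), (0, -5).
Their circumcentre is (-1/6, 7/6) with r² = 685/18.
The farthest remaining point (3, 4) is at distance² 325/18 ≤ 685/18.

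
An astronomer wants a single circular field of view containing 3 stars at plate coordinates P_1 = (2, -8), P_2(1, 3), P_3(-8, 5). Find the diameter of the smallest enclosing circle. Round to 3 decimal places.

Side lengths²: P_1P_2² = 122, P_1P_3² = 269, P_2P_3² = 85.
Since P_1P_3² = 269 ≥ 122 + 85 = 207, the angle opposite P_1P_3 is not acute, so the smallest enclosing circle has P_1P_3 as diameter.
Centre = midpoint of P_1P_3 = (-3, -1.5), r² = 269/4 = 67.25.
Diameter = 2r = 2√(67.25) ≈ 16.401.

16.401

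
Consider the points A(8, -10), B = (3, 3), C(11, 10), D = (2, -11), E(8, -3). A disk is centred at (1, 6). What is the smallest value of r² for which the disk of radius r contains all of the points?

The required radius is the distance from (1, 6) to the farthest point.
Squared distances: 305, 13, 116, 290, 130.
Maximum is 305, attained at A.

305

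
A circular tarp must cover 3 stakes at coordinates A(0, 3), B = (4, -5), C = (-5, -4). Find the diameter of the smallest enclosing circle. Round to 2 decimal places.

Side lengths²: AB² = 80, AC² = 74, BC² = 82.
Since BC² = 82 < 80 + 74 = 154, the triangle is acute, so the smallest enclosing circle is the circumcircle.
Circumcentre = (-4/17, -36/17), r² = 7585/289.
Diameter = 2r = 2√(7585/289) ≈ 10.25.

10.25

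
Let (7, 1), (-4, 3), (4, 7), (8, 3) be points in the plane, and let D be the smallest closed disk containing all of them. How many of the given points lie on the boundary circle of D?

2

A smallest enclosing disk is always determined by at most three of the input points on its boundary.
The farthest pair is (-4, 3)–(8, 3) with squared distance 144. The circle on this segment as diameter has centre (2, 3) and r² = 144/4 = 36.
Check (7, 1): distance² to centre = 29 ≤ 36, so it lies inside.
All remaining points lie in this disk, and no smaller disk contains both endpoints, so this is the minimum enclosing circle.
The points at distance exactly r from the centre are (-4, 3), (8, 3) — 2 points.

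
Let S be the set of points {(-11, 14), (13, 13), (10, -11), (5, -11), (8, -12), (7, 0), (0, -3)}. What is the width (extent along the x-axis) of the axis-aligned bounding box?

24

max x = 13, min x = -11, so width = 24.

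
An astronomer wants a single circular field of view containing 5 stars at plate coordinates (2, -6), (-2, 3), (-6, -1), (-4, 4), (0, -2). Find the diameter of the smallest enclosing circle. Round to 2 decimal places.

By Welzl's lemma the MEC is supported by two points (diametrically opposite) or three points (on a circumcircle).
The farthest pair is (2, -6)–(-4, 4) with squared distance 136. The circle on this segment as diameter has centre (-1, -1) and r² = 136/4 = 34.
Check (-2, 3): distance² to centre = 17 ≤ 34, so it lies inside.
All remaining points lie in this disk, and no smaller disk contains both endpoints, so this is the minimum enclosing circle.
Diameter = 2r = 2√34 ≈ 11.66.

11.66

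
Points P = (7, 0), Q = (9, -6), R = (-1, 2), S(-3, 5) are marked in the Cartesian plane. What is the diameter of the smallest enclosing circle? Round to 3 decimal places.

The farthest pair is Q–S with squared distance 265. The circle on this segment as diameter has centre (3, -0.5) and r² = 265/4 = 66.25.
Check P: distance² to centre = 16.25 ≤ 66.25, so it lies inside.
All remaining points lie in this disk, and no smaller disk contains both endpoints, so this is the minimum enclosing circle.
Diameter = 2r = 2√(66.25) ≈ 16.279.

16.279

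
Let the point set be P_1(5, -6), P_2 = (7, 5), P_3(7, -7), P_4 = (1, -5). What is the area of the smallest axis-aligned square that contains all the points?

144

The bounding box has width 6 and height 12.
An axis-aligned square enclosing the set must have side ≥ max(width, height).
So the minimum side is max(6, 12) = 12.
Area = 12² = 144.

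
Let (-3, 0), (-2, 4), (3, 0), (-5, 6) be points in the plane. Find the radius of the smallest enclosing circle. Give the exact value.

By Welzl's lemma the MEC is supported by two points (diametrically opposite) or three points (on a circumcircle).
The farthest pair is (3, 0)–(-5, 6) with squared distance 100. The circle on this segment as diameter has centre (-1, 3) and r² = 100/4 = 25.
Check (-3, 0): distance² to centre = 13 ≤ 25, so it lies inside.
All remaining points lie in this disk, and no smaller disk contains both endpoints, so this is the minimum enclosing circle.
r = √25 = 5.

5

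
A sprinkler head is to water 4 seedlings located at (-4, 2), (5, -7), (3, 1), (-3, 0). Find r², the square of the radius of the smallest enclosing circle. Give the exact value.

A smallest enclosing disk is always determined by at most three of the input points on its boundary.
The farthest pair is (-4, 2)–(5, -7) with squared distance 162. The circle on this segment as diameter has centre (0.5, -2.5) and r² = 162/4 = 40.5.
Check (3, 1): distance² to centre = 18.5 ≤ 40.5, so it lies inside.
All remaining points lie in this disk, and no smaller disk contains both endpoints, so this is the minimum enclosing circle.

40.5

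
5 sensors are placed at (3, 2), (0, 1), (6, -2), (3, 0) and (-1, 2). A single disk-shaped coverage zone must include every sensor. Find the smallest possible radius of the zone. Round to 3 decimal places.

4.031

A smallest enclosing disk is always determined by at most three of the input points on its boundary.
The farthest pair is (6, -2)–(-1, 2) with squared distance 65. The circle on this segment as diameter has centre (2.5, 0) and r² = 65/4 = 16.25.
Check (3, 2): distance² to centre = 4.25 ≤ 16.25, so it lies inside.
All remaining points lie in this disk, and no smaller disk contains both endpoints, so this is the minimum enclosing circle.
r = √(16.25) ≈ 4.031.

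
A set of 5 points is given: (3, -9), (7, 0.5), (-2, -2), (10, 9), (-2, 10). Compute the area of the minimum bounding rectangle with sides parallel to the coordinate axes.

228

x ranges over [-2, 10], width 12.
y ranges over [-9, 10], height 19.
Area = 12 × 19 = 228.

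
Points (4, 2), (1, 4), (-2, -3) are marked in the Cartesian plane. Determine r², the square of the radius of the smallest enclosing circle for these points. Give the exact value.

Call the three points A, B, C in the order given.
Side lengths²: AB² = 13, AC² = 61, BC² = 58.
Since AC² = 61 < 58 + 13 = 71, the triangle is acute, so the smallest enclosing circle is the circumcircle.
Circumcentre = (29/54, 1/18), r² = 22997/1458.

22997/1458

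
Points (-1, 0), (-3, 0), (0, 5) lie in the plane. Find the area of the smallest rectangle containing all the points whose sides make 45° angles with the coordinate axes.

16

In coordinates u = x + y, v = x − y the rectangle is axis-aligned; the map (x,y)→(u,v) scales areas by 2.
u-values: -1, -3, 5; range = 5 − (-3) = 8.
v-values: -1, -3, -5; range = -1 − (-5) = 4.
Area = (8 × 4) / 2 = 16.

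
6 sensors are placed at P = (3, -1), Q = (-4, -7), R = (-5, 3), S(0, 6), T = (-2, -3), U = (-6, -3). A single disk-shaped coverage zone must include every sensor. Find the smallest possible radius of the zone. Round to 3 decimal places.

6.801

The farthest pair is Q–S with squared distance 185. The circle on this segment as diameter has centre (-2, -0.5) and r² = 185/4 = 46.25.
Check P: distance² to centre = 25.25 ≤ 46.25, so it lies inside.
All remaining points lie in this disk, and no smaller disk contains both endpoints, so this is the minimum enclosing circle.
r = √(46.25) ≈ 6.801.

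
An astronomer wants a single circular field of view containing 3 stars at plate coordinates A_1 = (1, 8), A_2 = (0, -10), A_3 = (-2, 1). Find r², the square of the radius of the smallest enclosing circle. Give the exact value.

Side lengths²: A_1A_2² = 325, A_1A_3² = 58, A_2A_3² = 125.
Since A_1A_2² = 325 ≥ 125 + 58 = 183, the angle opposite A_1A_2 is not acute, so the smallest enclosing circle has A_1A_2 as diameter.
Centre = midpoint of A_1A_2 = (0.5, -1), r² = 325/4 = 81.25.

81.25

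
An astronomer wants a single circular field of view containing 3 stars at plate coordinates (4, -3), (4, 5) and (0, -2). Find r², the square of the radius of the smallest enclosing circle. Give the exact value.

Call the three points A, B, C in the order given.
Side lengths²: AB² = 64, AC² = 17, BC² = 65.
Since BC² = 65 < 64 + 17 = 81, the triangle is acute, so the smallest enclosing circle is the circumcircle.
Circumcentre = (2.875, 1), r² = 17.265625.

17.265625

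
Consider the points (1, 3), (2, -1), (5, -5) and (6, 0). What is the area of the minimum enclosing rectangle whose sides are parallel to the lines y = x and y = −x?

36

In coordinates u = x + y, v = x − y the rectangle is axis-aligned; the map (x,y)→(u,v) scales areas by 2.
u-values: 4, 1, 0, 6; range = 6 − 0 = 6.
v-values: -2, 3, 10, 6; range = 10 − (-2) = 12.
Area = (6 × 12) / 2 = 36.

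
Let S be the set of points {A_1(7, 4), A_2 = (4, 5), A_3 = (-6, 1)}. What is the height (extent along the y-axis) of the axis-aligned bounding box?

4

max y = 5, min y = 1, so height = 4.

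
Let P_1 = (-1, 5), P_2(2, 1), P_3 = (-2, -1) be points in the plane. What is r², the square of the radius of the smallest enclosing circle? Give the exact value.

4625/484

Side lengths²: P_1P_2² = 25, P_1P_3² = 37, P_2P_3² = 20.
Since P_1P_3² = 37 < 25 + 20 = 45, the triangle is acute, so the smallest enclosing circle is the circumcircle.
Circumcentre = (-21/22, 21/11), r² = 4625/484.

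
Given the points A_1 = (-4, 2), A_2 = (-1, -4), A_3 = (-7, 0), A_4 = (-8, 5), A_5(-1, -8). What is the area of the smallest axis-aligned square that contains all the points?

The bounding box has width 7 and height 13.
An axis-aligned square enclosing the set must have side ≥ max(width, height).
So the minimum side is max(7, 13) = 13.
Area = 13² = 169.

169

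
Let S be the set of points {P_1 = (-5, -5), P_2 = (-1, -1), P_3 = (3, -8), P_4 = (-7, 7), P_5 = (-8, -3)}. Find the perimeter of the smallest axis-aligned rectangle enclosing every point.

52

Width = max x − min x = 3 − (-8) = 11.
Height = max y − min y = 7 − (-8) = 15.
Perimeter = 2(11 + 15) = 52.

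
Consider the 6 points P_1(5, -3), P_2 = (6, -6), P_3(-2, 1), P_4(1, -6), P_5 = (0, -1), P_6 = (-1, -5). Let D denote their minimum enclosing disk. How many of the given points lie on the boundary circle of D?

2

The minimum enclosing circle of a finite set is fixed by two of the points (as a diameter) or three (as a circumcircle).
The farthest pair is P_2–P_3 with squared distance 113. The circle on this segment as diameter has centre (2, -2.5) and r² = 113/4 = 28.25.
Check P_1: distance² to centre = 9.25 ≤ 28.25, so it lies inside.
All remaining points lie in this disk, and no smaller disk contains both endpoints, so this is the minimum enclosing circle.
The points at distance exactly r from the centre are P_2, P_3 — 2 points.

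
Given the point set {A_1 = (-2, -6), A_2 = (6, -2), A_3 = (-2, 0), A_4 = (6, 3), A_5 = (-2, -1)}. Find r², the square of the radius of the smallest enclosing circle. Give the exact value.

36.25

By Welzl's lemma the MEC is supported by two points (diametrically opposite) or three points (on a circumcircle).
The farthest pair is A_1–A_4 with squared distance 145. The circle on this segment as diameter has centre (2, -1.5) and r² = 145/4 = 36.25.
Check A_2: distance² to centre = 16.25 ≤ 36.25, so it lies inside.
All remaining points lie in this disk, and no smaller disk contains both endpoints, so this is the minimum enclosing circle.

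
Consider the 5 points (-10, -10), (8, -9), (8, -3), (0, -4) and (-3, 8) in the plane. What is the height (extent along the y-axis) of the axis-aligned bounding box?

18

max y = 8, min y = -10, so height = 18.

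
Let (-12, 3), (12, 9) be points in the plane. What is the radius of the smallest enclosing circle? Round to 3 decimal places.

The smallest circle enclosing two points has them as diameter endpoints.
Centre = midpoint = (0, 6); r² = |(-12, 3)−(12, 9)|²/4 = 612/4 = 153.
r = √153 ≈ 12.369.

12.369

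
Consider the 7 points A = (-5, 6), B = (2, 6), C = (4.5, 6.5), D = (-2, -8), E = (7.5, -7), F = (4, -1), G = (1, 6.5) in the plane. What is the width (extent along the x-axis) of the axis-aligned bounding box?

max x = 7.5, min x = -5, so width = 12.5.

12.5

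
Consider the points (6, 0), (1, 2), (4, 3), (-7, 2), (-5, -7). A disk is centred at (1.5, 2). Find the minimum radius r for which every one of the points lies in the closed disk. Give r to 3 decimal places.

The required radius is the distance from (1.5, 2) to the farthest point.
Squared distances: 24.25, 0.25, 7.25, 72.25, 123.25.
Maximum is 123.25, attained at (-5, -7).
r = √(123.25) ≈ 11.102.

11.102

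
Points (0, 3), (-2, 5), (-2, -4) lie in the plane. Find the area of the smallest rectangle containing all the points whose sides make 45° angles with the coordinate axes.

40.5

In coordinates u = x + y, v = x − y the rectangle is axis-aligned; the map (x,y)→(u,v) scales areas by 2.
u-values: 3, 3, -6; range = 3 − (-6) = 9.
v-values: -3, -7, 2; range = 2 − (-7) = 9.
Area = (9 × 9) / 2 = 40.5.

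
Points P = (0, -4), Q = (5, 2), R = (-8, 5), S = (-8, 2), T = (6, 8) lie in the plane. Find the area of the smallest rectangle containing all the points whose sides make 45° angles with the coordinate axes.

170

In coordinates u = x + y, v = x − y the rectangle is axis-aligned; the map (x,y)→(u,v) scales areas by 2.
u-values: -4, 7, -3, -6, 14; range = 14 − (-6) = 20.
v-values: 4, 3, -13, -10, -2; range = 4 − (-13) = 17.
Area = (20 × 17) / 2 = 170.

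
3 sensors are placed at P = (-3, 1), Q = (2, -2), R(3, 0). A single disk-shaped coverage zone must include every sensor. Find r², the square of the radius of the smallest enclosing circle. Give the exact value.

Side lengths²: PQ² = 34, PR² = 37, QR² = 5.
Since PR² = 37 < 34 + 5 = 39, the triangle is acute, so the smallest enclosing circle is the circumcircle.
Circumcentre = (-1/26, 7/26), r² = 3145/338.

3145/338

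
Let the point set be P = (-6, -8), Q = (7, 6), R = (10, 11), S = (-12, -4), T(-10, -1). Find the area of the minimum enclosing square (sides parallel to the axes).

484

The bounding box has width 22 and height 19.
An axis-aligned square enclosing the set must have side ≥ max(width, height).
So the minimum side is max(22, 19) = 22.
Area = 22² = 484.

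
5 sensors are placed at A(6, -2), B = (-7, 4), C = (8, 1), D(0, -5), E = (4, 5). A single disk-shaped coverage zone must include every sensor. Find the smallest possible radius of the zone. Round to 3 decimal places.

By Welzl's lemma the MEC is supported by two points (diametrically opposite) or three points (on a circumcircle).
The farthest pair is B–C with squared distance 234. The circle on this segment as diameter has centre (0.5, 2.5) and r² = 234/4 = 58.5.
Check A: distance² to centre = 50.5 ≤ 58.5, so it lies inside.
All remaining points lie in this disk, and no smaller disk contains both endpoints, so this is the minimum enclosing circle.
r = √(58.5) ≈ 7.649.

7.649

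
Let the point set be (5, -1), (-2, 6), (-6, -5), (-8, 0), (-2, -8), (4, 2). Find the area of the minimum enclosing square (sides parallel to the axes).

196

The bounding box has width 13 and height 14.
An axis-aligned square enclosing the set must have side ≥ max(width, height).
So the minimum side is max(13, 14) = 14.
Area = 14² = 196.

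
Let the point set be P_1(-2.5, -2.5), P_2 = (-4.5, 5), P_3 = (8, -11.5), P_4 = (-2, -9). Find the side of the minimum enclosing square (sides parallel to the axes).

The bounding box has width 12.5 and height 16.5.
An axis-aligned square enclosing the set must have side ≥ max(width, height).
So the minimum side is max(12.5, 16.5) = 16.5.

16.5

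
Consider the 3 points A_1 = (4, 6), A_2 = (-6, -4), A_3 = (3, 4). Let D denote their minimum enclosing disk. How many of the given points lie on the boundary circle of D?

Side lengths²: A_1A_2² = 200, A_1A_3² = 5, A_2A_3² = 145.
Since A_1A_2² = 200 ≥ 145 + 5 = 150, the angle opposite A_1A_2 is not acute, so the smallest enclosing circle has A_1A_2 as diameter.
Centre = midpoint of A_1A_2 = (-1, 1), r² = 200/4 = 50.
The points at distance exactly r from the centre are A_1, A_2 — 2 points.

2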